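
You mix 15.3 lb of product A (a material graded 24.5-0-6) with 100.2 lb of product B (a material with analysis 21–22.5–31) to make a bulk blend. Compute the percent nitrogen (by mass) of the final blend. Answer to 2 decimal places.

Total mass = 15.3 + 100.2 = 115.5 lb.
N mass = 24.5%×15.3 + 21%×100.2 = 24.7905 lb.
% N = 24.7905 / 115.5 = 21.4636%.

21.46% N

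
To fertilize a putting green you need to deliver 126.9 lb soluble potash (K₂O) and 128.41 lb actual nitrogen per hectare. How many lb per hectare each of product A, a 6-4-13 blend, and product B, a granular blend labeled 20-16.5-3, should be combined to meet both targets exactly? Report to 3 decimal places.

Let a = lb of product A, b = lb of product B (per hectare).
K₂O: 0.13·a + 0.03·b = 126.9
N: 0.06·a + 0.2·b = 128.41
Solving simultaneously: a = 889.5744, b = 375.1777.

889.574 lb product A, 375.178 lb product B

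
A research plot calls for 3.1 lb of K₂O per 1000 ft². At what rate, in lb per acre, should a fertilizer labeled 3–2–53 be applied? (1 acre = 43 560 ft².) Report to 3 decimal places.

Product per 1000 ft² = 3.1 / 53% = 5.84906 lb.
Convert to per acre: 5.84906 × 43.56 = 254.7849 lb.

254.785 lb of product per acre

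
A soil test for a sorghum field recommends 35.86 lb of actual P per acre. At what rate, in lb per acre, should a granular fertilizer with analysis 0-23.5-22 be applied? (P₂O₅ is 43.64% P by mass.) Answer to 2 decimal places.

As P₂O₅: 35.86 / 0.4364 = 82.1723 lb per acre.
Product per acre = 82.1723 / 23.5% = 349.669 lb.

349.67 lb of product per acre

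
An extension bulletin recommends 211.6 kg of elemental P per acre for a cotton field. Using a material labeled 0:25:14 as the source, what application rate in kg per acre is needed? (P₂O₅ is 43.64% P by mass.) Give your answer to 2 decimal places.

As P₂O₅: 211.6 / 0.4364 = 484.876 kg per acre.
Product per acre = 484.876 / 25% = 1939.505 kg.

1939.51 kg of product per acre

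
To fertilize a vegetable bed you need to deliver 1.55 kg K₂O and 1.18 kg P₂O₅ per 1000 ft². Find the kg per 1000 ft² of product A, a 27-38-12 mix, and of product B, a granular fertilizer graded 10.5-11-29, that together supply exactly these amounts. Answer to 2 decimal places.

1.77 kg product A, 4.61 kg product B

With a, b = kg per 1000 ft² of product A and product B:
K₂O: 0.12·a + 0.29·b = 1.55
P₂O₅: 0.38·a + 0.11·b = 1.18
Solving simultaneously: a = 1.7701, b = 4.61237.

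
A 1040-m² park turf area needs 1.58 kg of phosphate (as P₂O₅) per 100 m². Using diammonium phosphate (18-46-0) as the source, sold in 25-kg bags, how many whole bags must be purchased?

2 bags

Product per 100 m² = 1.58 / 46% = 3.43478 kg.
Total product = 3.43478 × 1040 / 100 = 35.7217 kg.
Bags = ⌈35.7217 / 25⌉ = 2.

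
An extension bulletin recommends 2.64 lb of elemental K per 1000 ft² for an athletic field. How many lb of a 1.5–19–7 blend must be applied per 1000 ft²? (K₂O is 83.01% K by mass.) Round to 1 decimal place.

45.4 lb of product per thousand sq ft

As K₂O: 2.64 / 0.8301 = 3.18034 lb per 1000 ft².
Product per 1000 ft² = 3.18034 / 7% = 45.4334 lb.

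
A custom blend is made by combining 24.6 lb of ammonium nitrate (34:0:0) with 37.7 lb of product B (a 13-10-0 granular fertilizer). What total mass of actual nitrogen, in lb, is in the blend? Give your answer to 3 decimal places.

13.265 lb N

N mass = 34%×24.6 + 13%×37.7 = 13.265 lb.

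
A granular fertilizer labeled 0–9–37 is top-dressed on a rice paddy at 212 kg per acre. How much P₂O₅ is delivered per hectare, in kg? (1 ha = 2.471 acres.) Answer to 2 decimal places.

47.15 kg P₂O₅ per hectare

P₂O₅ per acre = 212 × 9% = 19.08 kg.
Convert to per hectare: 19.08 × 2.471 = 47.1467 kg.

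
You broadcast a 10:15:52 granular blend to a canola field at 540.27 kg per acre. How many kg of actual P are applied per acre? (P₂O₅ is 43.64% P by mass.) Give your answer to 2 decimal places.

35.37 kg P per acre

P₂O₅ per acre = 540.27 × 15% = 81.0405 kg.
Elemental P = 81.0405 × 0.4364 = 35.3661 kg per acre.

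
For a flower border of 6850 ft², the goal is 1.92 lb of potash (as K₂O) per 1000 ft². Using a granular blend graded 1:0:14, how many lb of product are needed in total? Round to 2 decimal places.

93.94 lb

Product per 1000 ft² = 1.92 / 14% = 13.7143 lb.
Total product = 13.7143 × 6850 / 1000 = 93.9429 lb.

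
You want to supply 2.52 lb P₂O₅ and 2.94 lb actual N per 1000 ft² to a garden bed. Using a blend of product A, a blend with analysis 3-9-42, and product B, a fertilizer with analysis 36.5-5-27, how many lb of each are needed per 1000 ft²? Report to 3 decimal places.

Per-1000 ft² balance (a = product A, b = product B):
P₂O₅: 0.09·a + 0.05·b = 2.52
N: 0.03·a + 0.365·b = 2.94
Eliminate b: (row1) − 0.05/0.365·(row2) → 0.0858904·a = 2.11726, so a = 24.6507.
Then b = (2.94 − 0.03·24.6507) / 0.365 = 6.02871.

24.651 lb product A, 6.029 lb product B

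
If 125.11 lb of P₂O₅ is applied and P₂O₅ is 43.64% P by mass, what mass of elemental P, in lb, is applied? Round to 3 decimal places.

54.598 lb P

P = 125.11 × 0.4364 = 54.598004 lb.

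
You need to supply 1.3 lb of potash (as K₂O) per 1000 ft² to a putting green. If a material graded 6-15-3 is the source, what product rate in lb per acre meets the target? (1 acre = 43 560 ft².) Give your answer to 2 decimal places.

Product per 1000 ft² = 1.3 / 3% = 43.3333 lb.
Convert to per acre: 43.3333 × 43.56 = 1887.6 lb.

1887.60 lb of product per acre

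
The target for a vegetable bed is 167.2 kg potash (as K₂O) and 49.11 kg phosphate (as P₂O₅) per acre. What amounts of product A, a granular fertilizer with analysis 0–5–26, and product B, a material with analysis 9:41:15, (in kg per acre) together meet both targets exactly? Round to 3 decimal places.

617.412 kg product A, 44.486 kg product B

Let a = kg of product A, b = kg of product B (per acre).
K₂O: 0.26·a + 0.15·b = 167.2
P₂O₅: 0.05·a + 0.41·b = 49.11
Eliminate a: (row1) − 0.26/0.05·(row2) → -1.982·b = -88.172, so b = 44.4864.
Back-substitute: a = (167.2 − 0.15·44.4864) / 0.26 = 617.4117.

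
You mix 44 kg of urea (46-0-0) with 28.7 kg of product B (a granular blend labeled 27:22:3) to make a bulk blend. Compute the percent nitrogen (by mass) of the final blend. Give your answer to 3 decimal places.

Total mass = 44 + 28.7 = 72.7 kg.
N mass = 46%×44 + 27%×28.7 = 27.989 kg.
% N = 27.989 / 72.7 = 38.4993%.

38.499% N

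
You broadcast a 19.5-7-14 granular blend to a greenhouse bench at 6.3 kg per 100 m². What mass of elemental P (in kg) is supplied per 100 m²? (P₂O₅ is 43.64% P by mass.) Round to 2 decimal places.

0.19 kg P per hundred sq m

P₂O₅ per 100 m² = 6.3 × 7% = 0.441 kg.
Elemental P = 0.441 × 0.4364 = 0.192452 kg per 100 m².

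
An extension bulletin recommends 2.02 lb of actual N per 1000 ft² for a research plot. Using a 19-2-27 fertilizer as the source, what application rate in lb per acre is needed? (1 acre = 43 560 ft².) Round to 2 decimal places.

463.11 lb of product per acre

Product per 1000 ft² = 2.02 / 19% = 10.6316 lb.
Convert to per acre: 10.6316 × 43.56 = 463.112 lb.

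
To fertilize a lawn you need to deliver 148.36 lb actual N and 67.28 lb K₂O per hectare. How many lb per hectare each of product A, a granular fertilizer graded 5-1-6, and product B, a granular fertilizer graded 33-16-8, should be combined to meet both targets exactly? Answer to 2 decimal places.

654.03 lb product A, 350.48 lb product B

With a, b = lb per hectare of product A and product B:
N: 0.05·a + 0.33·b = 148.36
K₂O: 0.06·a + 0.08·b = 67.28
From row1: a = (148.36 − 0.33·b) / 0.05.
Into row2: 0.06·(148.36 − 0.33·b)/0.05 + 0.08·b = 67.28 → b = 350.481, a = 654.025.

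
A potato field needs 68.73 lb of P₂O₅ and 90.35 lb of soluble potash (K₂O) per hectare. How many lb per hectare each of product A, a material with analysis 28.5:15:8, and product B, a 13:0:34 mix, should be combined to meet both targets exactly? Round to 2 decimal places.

Per-hectare balance (a = product A, b = product B):
P₂O₅: 0.15·a + 0·b = 68.73
K₂O: 0.08·a + 0.34·b = 90.35
From row1: a = (68.73 − 0·b) / 0.15.
Into row2: 0.08·(68.73 − 0·b)/0.15 + 0.34·b = 90.35 → b = 157.924, a = 458.2.

458.20 lb product A, 157.92 lb product B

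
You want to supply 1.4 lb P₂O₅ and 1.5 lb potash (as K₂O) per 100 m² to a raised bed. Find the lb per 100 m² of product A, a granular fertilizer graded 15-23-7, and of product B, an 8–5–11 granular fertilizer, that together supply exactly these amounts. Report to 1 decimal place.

3.6 lb product A, 11.3 lb product B

Per-100 m² balance (a = product A, b = product B):
P₂O₅: 0.23·a + 0.05·b = 1.4
K₂O: 0.07·a + 0.11·b = 1.5
Eliminate a: (row1) − 0.23/0.07·(row2) → -0.311429·b = -3.52857, so b = 11.3303.
Back-substitute: a = (1.4 − 0.05·11.3303) / 0.23 = 3.62385.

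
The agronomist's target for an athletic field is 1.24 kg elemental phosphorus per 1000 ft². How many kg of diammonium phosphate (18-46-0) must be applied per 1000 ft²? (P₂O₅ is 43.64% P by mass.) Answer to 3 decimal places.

As P₂O₅: 1.24 / 0.4364 = 2.84143 kg per 1000 ft².
Product per 1000 ft² = 2.84143 / 46% = 6.17702 kg.

6.177 kg of product per thousand sq ft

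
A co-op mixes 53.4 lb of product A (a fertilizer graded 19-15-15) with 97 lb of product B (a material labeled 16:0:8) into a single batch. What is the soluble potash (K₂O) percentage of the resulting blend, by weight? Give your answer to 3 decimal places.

10.485% K₂O

Total mass = 53.4 + 97 = 150.4 lb.
K₂O mass = 15%×53.4 + 8%×97 = 15.77 lb.
% K₂O = 15.77 / 150.4 = 10.4854%.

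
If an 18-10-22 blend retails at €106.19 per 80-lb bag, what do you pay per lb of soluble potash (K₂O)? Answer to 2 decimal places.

K₂O in bag = 80 × 22% = 17.6 lb.
Cost per lb K₂O = €106.19 / 17.6 = €6.0335.

€6.03 per lb K₂O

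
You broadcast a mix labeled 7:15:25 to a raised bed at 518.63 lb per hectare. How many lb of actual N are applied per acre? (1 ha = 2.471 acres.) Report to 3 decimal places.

14.692 lb N per acre

nitrogen per hectare = 518.63 × 7% = 36.3041 lb.
Convert to per acre: 36.3041 × 0.404694 = 14.6921 lb.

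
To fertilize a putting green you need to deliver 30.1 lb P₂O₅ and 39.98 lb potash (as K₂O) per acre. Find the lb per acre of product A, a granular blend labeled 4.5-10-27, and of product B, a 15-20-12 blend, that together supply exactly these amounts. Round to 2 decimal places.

104.38 lb product A, 98.31 lb product B

With a, b = lb per acre of product A and product B:
P₂O₅: 0.1·a + 0.2·b = 30.1
K₂O: 0.27·a + 0.12·b = 39.98
Eliminate b: (row1) − 0.2/0.12·(row2) → -0.35·a = -36.5333, so a = 104.381.
Then b = (39.98 − 0.27·104.381) / 0.12 = 98.3095.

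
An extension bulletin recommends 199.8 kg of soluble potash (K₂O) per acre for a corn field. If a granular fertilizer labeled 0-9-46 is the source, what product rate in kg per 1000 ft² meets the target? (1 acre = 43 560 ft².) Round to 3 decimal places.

9.971 kg of product per thousand sq ft

Product per acre = 199.8 / 46% = 434.348 kg.
Convert to per 1000 ft²: 434.348 × 0.0229568 = 9.97125 kg.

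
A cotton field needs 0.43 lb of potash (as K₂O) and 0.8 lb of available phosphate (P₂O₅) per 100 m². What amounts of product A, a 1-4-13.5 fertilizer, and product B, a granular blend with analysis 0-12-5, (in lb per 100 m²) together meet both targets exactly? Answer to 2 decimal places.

0.82 lb product A, 6.39 lb product B

With a, b = lb per 100 m² of product A and product B:
K₂O: 0.135·a + 0.05·b = 0.43
P₂O₅: 0.04·a + 0.12·b = 0.8
Solving simultaneously: a = 0.816901, b = 6.39437.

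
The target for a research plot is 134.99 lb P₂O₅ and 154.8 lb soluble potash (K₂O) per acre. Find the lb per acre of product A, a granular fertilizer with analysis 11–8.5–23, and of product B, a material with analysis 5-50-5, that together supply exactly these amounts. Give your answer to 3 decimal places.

Let a = lb of product A, b = lb of product B (per acre).
P₂O₅: 0.085·a + 0.5·b = 134.99
K₂O: 0.23·a + 0.05·b = 154.8
From row1: a = (134.99 − 0.5·b) / 0.085.
Into row2: 0.23·(134.99 − 0.5·b)/0.085 + 0.05·b = 154.8 → b = 161.5323, a = 637.9278.

637.928 lb product A, 161.532 lb product B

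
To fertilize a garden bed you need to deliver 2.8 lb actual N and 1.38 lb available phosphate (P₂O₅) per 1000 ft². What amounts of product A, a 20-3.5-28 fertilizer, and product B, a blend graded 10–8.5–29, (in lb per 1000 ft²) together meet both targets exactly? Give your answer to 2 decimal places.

7.41 lb product A, 13.19 lb product B

Per-1000 ft² balance (a = product A, b = product B):
N: 0.2·a + 0.1·b = 2.8
P₂O₅: 0.035·a + 0.085·b = 1.38
Eliminate a: (row1) − 0.2/0.035·(row2) → -0.385714·b = -5.08571, so b = 13.1852.
Back-substitute: a = (2.8 − 0.1·13.1852) / 0.2 = 7.40741.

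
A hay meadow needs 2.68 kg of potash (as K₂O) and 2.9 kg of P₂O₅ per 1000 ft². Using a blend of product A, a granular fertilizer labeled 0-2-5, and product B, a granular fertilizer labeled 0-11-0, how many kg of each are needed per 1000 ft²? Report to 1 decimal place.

53.6 kg product A, 16.6 kg product B

With a, b = kg per 1000 ft² of product A and product B:
K₂O: 0.05·a + 0·b = 2.68
P₂O₅: 0.02·a + 0.11·b = 2.9
From row1: a = (2.68 − 0·b) / 0.05.
Into row2: 0.02·(2.68 − 0·b)/0.05 + 0.11·b = 2.9 → b = 16.6182, a = 53.6.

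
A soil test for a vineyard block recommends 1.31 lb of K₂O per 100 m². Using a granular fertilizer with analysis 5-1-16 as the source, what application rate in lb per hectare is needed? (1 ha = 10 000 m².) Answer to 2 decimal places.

Product per 100 m² = 1.31 / 16% = 8.1875 lb.
Convert to per hectare: 8.1875 × 100 = 818.75 lb.

818.75 lb of product per hectare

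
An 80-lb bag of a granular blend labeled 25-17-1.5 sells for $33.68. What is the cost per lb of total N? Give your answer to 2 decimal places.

N in bag = 80 × 25% = 20 lb.
Cost per lb N = $33.68 / 20 = $1.6840.

$1.68 per lb N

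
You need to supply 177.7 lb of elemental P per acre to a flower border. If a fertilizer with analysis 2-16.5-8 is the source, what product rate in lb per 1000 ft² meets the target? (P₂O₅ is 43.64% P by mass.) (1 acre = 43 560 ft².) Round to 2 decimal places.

56.65 lb of product per thousand sq ft

As P₂O₅: 177.7 / 0.4364 = 407.195 lb per acre.
Product per acre = 407.195 / 16.5% = 2467.85 lb.
Convert to per 1000 ft²: 2467.85 × 0.0229568 = 56.654 lb.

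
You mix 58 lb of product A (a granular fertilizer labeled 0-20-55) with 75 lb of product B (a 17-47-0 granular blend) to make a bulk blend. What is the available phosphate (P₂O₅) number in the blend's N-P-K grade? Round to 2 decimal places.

Total mass = 58 + 75 = 133 lb.
P₂O₅ mass = 20%×58 + 47%×75 = 46.85 lb.
% P₂O₅ = 46.85 / 133 = 35.2256%.

35.23% P₂O₅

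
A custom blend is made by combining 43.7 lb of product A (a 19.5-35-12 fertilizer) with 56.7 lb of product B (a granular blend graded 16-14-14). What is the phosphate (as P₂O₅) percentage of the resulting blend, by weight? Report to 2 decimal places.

Total mass = 43.7 + 56.7 = 100.4 lb.
P₂O₅ mass = 35%×43.7 + 14%×56.7 = 23.233 lb.
% P₂O₅ = 23.233 / 100.4 = 23.1404%.

23.14% P₂O₅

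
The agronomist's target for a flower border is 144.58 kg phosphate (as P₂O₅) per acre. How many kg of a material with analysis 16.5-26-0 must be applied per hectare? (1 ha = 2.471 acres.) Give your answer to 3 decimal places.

1374.066 kg of product per hectare

Product per acre = 144.58 / 26% = 556.077 kg.
Convert to per hectare: 556.077 × 2.471 = 1374.0661 kg.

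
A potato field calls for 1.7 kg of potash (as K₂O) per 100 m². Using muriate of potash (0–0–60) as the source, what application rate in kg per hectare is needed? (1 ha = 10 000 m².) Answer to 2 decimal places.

283.33 kg of product per hectare

Product per 100 m² = 1.7 / 60% = 2.83333 kg.
Convert to per hectare: 2.83333 × 100 = 283.333 kg.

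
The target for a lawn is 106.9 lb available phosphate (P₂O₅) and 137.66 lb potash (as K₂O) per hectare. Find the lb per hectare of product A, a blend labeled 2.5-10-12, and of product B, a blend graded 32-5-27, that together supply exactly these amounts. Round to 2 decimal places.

Per-hectare balance (a = product A, b = product B):
P₂O₅: 0.1·a + 0.05·b = 106.9
K₂O: 0.12·a + 0.27·b = 137.66
Eliminate a: (row1) − 0.1/0.12·(row2) → -0.175·b = -7.81667, so b = 44.6667.
Back-substitute: a = (106.9 − 0.05·44.6667) / 0.1 = 1046.667.

1046.67 lb product A, 44.67 lb product B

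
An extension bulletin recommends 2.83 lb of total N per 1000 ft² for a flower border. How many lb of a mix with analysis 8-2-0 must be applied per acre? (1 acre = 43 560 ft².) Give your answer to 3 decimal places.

Product per 1000 ft² = 2.83 / 8% = 35.375 lb.
Convert to per acre: 35.375 × 43.56 = 1540.935 lb.

1540.935 lb of product per acre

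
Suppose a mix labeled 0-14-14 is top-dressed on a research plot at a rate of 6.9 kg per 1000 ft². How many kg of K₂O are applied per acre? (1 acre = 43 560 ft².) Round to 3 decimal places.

K₂O per 1000 ft² = 6.9 × 14% = 0.966 kg.
Convert to per acre: 0.966 × 43.56 = 42.07896 kg.

42.079 kg K₂O per acre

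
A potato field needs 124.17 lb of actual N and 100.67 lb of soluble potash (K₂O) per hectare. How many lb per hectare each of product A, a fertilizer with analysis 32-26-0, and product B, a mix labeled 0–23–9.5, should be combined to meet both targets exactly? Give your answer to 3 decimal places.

Per-hectare balance (a = product A, b = product B):
N: 0.32·a + 0·b = 124.17
K₂O: 0·a + 0.095·b = 100.67
Solving simultaneously: a = 388.0312, b = 1059.6842.

388.031 lb product A, 1059.684 lb product B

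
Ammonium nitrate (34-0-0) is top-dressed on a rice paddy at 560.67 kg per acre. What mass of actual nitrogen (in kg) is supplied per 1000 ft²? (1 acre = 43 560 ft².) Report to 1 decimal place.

nitrogen per acre = 560.67 × 34% = 190.628 kg.
Convert to per 1000 ft²: 190.628 × 0.0229568 = 4.37621 kg.

4.4 kg N per thousand sq ft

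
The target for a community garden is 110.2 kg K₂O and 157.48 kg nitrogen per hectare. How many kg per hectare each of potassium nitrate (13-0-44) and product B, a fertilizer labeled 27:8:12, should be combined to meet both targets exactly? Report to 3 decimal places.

Per-hectare balance (a = potassium nitrate, b = product B):
K₂O: 0.44·a + 0.12·b = 110.2
N: 0.13·a + 0.27·b = 157.48
From row1: a = (110.2 − 0.12·b) / 0.44.
Into row2: 0.13·(110.2 − 0.12·b)/0.44 + 0.27·b = 157.48 → b = 532.6085, a = 105.1977.

105.198 kg potassium nitrate, 532.609 kg product B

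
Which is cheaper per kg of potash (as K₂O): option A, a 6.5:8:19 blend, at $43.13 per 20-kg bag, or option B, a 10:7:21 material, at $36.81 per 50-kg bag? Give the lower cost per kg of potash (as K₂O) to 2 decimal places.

option A: K₂O per bag = 20 × 19% = 3.8 kg; cost = 43.13 / 3.8 = $11.3500/kg K₂O.
option B: K₂O per bag = 50 × 21% = 10.5 kg; cost = 36.81 / 10.5 = $3.5057/kg K₂O.
option B is cheaper.

$3.51 per kg K₂O (option B)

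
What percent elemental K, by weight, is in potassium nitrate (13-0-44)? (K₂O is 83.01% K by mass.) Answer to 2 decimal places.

%K = 44 × 0.8301 = 36.5244%.

36.52% K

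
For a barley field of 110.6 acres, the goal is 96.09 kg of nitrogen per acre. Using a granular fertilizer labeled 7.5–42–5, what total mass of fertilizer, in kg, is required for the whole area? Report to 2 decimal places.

Product per acre = 96.09 / 7.5% = 1281.2 kg.
Total product = 1281.2 × 110.6 = 141700.72 kg.

141700.72 kg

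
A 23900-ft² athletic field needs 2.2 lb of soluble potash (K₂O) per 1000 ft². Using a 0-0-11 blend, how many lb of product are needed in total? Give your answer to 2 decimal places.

478.00 lb

Product per 1000 ft² = 2.2 / 11% = 20 lb.
Total product = 20 × 23900 / 1000 = 478 lb.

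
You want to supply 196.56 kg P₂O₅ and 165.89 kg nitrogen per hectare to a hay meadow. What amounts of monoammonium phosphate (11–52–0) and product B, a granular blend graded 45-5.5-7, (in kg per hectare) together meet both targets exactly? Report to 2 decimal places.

Per-hectare balance (a = monoammonium phosphate, b = product B):
P₂O₅: 0.52·a + 0.055·b = 196.56
N: 0.11·a + 0.45·b = 165.89
Solving simultaneously: a = 348.006, b = 283.576.

348.01 kg monoammonium phosphate, 283.58 kg product B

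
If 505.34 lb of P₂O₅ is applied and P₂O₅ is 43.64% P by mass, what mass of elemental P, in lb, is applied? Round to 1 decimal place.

P = 505.34 × 0.4364 = 220.53 lb.

220.5 lb P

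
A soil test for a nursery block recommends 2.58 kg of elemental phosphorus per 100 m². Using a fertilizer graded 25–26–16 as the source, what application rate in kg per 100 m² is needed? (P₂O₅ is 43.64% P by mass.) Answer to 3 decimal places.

22.738 kg of product per hundred sq m

As P₂O₅: 2.58 / 0.4364 = 5.91201 kg per 100 m².
Product per 100 m² = 5.91201 / 26% = 22.73849 kg.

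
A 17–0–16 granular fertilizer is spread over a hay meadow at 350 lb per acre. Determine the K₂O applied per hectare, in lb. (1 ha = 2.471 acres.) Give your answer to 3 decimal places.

138.376 lb K₂O per hectare

K₂O per acre = 350 × 16% = 56 lb.
Convert to per hectare: 56 × 2.471 = 138.376 lb.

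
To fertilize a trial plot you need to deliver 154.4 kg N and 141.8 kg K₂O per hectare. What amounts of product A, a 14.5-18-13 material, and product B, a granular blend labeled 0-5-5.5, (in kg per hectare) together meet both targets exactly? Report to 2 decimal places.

1064.83 kg product A, 61.32 kg product B

With a, b = kg per hectare of product A and product B:
N: 0.145·a + 0·b = 154.4
K₂O: 0.13·a + 0.055·b = 141.8
Solving simultaneously: a = 1064.828, b = 61.3166.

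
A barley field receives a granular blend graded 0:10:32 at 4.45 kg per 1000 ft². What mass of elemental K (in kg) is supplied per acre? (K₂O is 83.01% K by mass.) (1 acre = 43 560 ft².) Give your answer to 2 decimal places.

51.49 kg K per acre

K₂O per 1000 ft² = 4.45 × 32% = 1.424 kg.
Elemental K = 1.424 × 0.8301 = 1.18206 kg per 1000 ft².
Convert to per acre: 1.18206 × 43.56 = 51.4906 kg.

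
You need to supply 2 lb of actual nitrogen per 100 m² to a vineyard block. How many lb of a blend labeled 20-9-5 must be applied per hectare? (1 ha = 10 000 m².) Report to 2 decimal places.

Product per 100 m² = 2 / 20% = 10 lb.
Convert to per hectare: 10 × 100 = 1000 lb.

1000.00 lb of product per hectare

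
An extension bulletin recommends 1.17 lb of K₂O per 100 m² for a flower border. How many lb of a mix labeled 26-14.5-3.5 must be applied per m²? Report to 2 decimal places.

0.33 lb of product per sq m

Product per 100 m² = 1.17 / 3.5% = 33.4286 lb.
Convert to per m²: 33.4286 × 0.01 = 0.334286 lb.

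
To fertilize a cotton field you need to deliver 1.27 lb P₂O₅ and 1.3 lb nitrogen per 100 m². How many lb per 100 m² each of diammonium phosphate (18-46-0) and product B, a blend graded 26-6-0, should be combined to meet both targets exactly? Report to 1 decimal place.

2.3 lb diammonium phosphate, 3.4 lb product B

Let a = lb of diammonium phosphate, b = lb of product B (per 100 m²).
P₂O₅: 0.46·a + 0.06·b = 1.27
N: 0.18·a + 0.26·b = 1.3
Eliminate a: (row1) − 0.46/0.18·(row2) → -0.604444·b = -2.05222, so b = 3.39522.
Back-substitute: a = (1.27 − 0.06·3.39522) / 0.46 = 2.31801.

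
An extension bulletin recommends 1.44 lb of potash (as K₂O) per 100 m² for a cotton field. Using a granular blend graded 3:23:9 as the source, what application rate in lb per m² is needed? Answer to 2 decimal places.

Product per 100 m² = 1.44 / 9% = 16 lb.
Convert to per m²: 16 × 0.01 = 0.16 lb.

0.16 lb of product per sq m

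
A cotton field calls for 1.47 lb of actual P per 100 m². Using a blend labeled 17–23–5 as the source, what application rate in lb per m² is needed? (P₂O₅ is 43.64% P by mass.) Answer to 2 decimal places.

As P₂O₅: 1.47 / 0.4364 = 3.36847 lb per 100 m².
Product per 100 m² = 3.36847 / 23% = 14.6455 lb.
Convert to per m²: 14.6455 × 0.01 = 0.146455 lb.

0.15 lb of product per sq m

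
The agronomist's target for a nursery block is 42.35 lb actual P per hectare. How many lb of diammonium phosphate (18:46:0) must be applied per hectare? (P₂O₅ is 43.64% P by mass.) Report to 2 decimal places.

As P₂O₅: 42.35 / 0.4364 = 97.044 lb per hectare.
Product per hectare = 97.044 / 46% = 210.965 lb.

210.97 lb of product per hectare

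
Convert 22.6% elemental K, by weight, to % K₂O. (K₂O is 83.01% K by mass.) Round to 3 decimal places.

%K₂O = 22.6 / 0.8301 = 27.2256%.

27.226% K₂O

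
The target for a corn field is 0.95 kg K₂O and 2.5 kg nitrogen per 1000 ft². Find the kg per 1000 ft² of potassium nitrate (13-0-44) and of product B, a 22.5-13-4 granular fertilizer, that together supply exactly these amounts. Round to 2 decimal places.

Per-1000 ft² balance (a = potassium nitrate, b = product B):
K₂O: 0.44·a + 0.04·b = 0.95
N: 0.13·a + 0.225·b = 2.5
From row1: a = (0.95 − 0.04·b) / 0.44.
Into row2: 0.13·(0.95 − 0.04·b)/0.44 + 0.225·b = 2.5 → b = 10.4104, a = 1.21269.

1.21 kg potassium nitrate, 10.41 kg product B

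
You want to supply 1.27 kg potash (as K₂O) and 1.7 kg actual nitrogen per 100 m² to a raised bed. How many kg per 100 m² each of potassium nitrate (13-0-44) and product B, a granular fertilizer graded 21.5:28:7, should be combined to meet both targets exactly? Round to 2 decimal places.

With a, b = kg per 100 m² of potassium nitrate and product B:
K₂O: 0.44·a + 0.07·b = 1.27
N: 0.13·a + 0.215·b = 1.7
Eliminate b: (row1) − 0.07/0.215·(row2) → 0.397674·a = 0.716512, so a = 1.80175.
Then b = (1.7 − 0.13·1.80175) / 0.215 = 6.81754.

1.80 kg potassium nitrate, 6.82 kg product B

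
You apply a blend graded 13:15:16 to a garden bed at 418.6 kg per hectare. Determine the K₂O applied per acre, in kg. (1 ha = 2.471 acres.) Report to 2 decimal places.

K₂O per hectare = 418.6 × 16% = 66.976 kg.
Convert to per acre: 66.976 × 0.404694 = 27.1048 kg.

27.10 kg K₂O per acre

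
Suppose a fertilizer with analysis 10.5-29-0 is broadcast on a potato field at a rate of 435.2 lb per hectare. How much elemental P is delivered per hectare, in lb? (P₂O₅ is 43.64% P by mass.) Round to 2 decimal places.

55.08 lb P per hectare

P₂O₅ per hectare = 435.2 × 29% = 126.208 lb.
Elemental P = 126.208 × 0.4364 = 55.0772 lb per hectare.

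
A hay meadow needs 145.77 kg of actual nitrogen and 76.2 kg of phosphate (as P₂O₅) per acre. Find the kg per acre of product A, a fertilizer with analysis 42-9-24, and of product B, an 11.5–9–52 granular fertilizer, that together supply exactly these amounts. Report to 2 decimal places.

158.70 kg product A, 687.97 kg product B

With a, b = kg per acre of product A and product B:
N: 0.42·a + 0.115·b = 145.77
P₂O₅: 0.09·a + 0.09·b = 76.2
Eliminate b: (row1) − 0.115/0.09·(row2) → 0.305·a = 48.4033, so a = 158.699.
Then b = (76.2 − 0.09·158.699) / 0.09 = 687.967.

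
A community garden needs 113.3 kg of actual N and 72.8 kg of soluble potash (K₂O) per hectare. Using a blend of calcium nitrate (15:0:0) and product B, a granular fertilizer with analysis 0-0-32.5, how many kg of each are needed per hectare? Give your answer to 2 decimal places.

755.33 kg calcium nitrate, 224.00 kg product B

Let a = kg of calcium nitrate, b = kg of product B (per hectare).
N: 0.15·a + 0·b = 113.3
K₂O: 0·a + 0.325·b = 72.8
Solving simultaneously: a = 755.333, b = 224.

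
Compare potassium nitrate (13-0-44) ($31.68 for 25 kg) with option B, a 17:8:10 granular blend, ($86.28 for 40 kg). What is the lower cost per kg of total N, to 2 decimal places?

potassium nitrate: N per bag = 25 × 13% = 3.25 kg; cost = 31.68 / 3.25 = $9.7477/kg N.
option B: N per bag = 40 × 17% = 6.8 kg; cost = 86.28 / 6.8 = $12.6882/kg N.
potassium nitrate is cheaper.

$9.75 per kg N (potassium nitrate)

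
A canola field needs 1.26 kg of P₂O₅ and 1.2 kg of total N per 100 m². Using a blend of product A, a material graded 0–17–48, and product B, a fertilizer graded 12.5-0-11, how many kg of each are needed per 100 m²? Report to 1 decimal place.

7.4 kg product A, 9.6 kg product B

With a, b = kg per 100 m² of product A and product B:
P₂O₅: 0.17·a + 0·b = 1.26
N: 0·a + 0.125·b = 1.2
Solving simultaneously: a = 7.41176, b = 9.6.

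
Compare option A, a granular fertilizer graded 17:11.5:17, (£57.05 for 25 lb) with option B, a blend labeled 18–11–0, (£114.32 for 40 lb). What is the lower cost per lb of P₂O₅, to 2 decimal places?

option A: P₂O₅ per bag = 25 × 11.5% = 2.875 lb; cost = 57.05 / 2.875 = £19.8435/lb P₂O₅.
option B: P₂O₅ per bag = 40 × 11% = 4.4 lb; cost = 114.32 / 4.4 = £25.9818/lb P₂O₅.
option A is cheaper.

£19.84 per lb P₂O₅ (option A)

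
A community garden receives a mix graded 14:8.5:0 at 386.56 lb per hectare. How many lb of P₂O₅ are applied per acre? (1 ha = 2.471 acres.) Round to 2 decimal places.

P₂O₅ per hectare = 386.56 × 8.5% = 32.8576 lb.
Convert to per acre: 32.8576 × 0.404694 = 13.2973 lb.

13.30 lb P₂O₅ per acre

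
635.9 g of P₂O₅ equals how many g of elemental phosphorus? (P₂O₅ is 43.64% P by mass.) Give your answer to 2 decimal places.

P = 635.9 × 0.4364 = 277.507 g.

277.51 g P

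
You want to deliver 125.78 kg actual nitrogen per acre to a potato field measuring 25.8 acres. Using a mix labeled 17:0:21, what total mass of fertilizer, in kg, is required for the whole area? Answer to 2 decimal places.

Product per acre = 125.78 / 17% = 739.882 kg.
Total product = 739.882 × 25.8 = 19088.9647 kg.

19088.96 kg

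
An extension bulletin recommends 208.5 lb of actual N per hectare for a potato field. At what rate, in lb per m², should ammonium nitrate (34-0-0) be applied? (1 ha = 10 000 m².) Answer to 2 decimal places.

Product per hectare = 208.5 / 34% = 613.235 lb.
Convert to per m²: 613.235 × 0.0001 = 0.0613235 lb.

0.06 lb of product per sq m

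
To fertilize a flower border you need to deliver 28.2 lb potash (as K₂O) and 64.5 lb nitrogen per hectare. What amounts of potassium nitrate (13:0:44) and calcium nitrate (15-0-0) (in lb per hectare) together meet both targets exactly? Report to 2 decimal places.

64.09 lb potassium nitrate, 374.45 lb calcium nitrate

With a, b = lb per hectare of potassium nitrate and calcium nitrate:
K₂O: 0.44·a + 0·b = 28.2
N: 0.13·a + 0.15·b = 64.5
Solving simultaneously: a = 64.0909, b = 374.4545.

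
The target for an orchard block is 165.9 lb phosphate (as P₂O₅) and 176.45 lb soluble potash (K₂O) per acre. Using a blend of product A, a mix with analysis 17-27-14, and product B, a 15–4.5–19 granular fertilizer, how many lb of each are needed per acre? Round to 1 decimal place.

524.0 lb product A, 542.6 lb product B

Let a = lb of product A, b = lb of product B (per acre).
P₂O₅: 0.27·a + 0.045·b = 165.9
K₂O: 0.14·a + 0.19·b = 176.45
Solving simultaneously: a = 524.017, b = 542.567.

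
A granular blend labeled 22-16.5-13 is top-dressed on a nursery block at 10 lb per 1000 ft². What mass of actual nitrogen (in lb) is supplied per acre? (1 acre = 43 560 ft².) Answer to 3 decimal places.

nitrogen per 1000 ft² = 10 × 22% = 2.2 lb.
Convert to per acre: 2.2 × 43.56 = 95.832 lb.

95.832 lb N per acre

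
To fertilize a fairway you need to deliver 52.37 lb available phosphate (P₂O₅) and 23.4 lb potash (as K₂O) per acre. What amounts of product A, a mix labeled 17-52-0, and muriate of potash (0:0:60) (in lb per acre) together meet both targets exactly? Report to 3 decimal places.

With a, b = lb per acre of product A and muriate of potash:
P₂O₅: 0.52·a + 0·b = 52.37
K₂O: 0·a + 0.6·b = 23.4
Solving simultaneously: a = 100.7115, b = 39.

100.712 lb product A, 39.000 lb muriate of potash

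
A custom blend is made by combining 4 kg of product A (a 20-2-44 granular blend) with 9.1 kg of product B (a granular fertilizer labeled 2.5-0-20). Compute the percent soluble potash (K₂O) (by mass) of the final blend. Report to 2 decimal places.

27.33% K₂O

Total mass = 4 + 9.1 = 13.1 kg.
K₂O mass = 44%×4 + 20%×9.1 = 3.58 kg.
% K₂O = 3.58 / 13.1 = 27.3282%.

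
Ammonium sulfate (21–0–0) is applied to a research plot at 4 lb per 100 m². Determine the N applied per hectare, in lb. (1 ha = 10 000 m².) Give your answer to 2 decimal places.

84.00 lb N per hectare

nitrogen per 100 m² = 4 × 21% = 0.84 lb.
Convert to per hectare: 0.84 × 100 = 84 lb.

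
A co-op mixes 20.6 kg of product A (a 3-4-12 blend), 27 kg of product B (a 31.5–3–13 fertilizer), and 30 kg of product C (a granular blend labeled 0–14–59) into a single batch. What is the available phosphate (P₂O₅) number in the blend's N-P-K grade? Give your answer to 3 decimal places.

Total mass = 20.6 + 27 + 30 = 77.6 kg.
P₂O₅ mass = 4%×20.6 + 3%×27 + 14%×30 = 5.834 kg.
% P₂O₅ = 5.834 / 77.6 = 7.51804%.

7.518% P₂O₅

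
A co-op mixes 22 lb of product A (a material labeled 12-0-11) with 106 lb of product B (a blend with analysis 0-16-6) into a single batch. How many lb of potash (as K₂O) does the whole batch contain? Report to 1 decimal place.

8.8 lb K₂O

K₂O mass = 11%×22 + 6%×106 = 8.78 lb.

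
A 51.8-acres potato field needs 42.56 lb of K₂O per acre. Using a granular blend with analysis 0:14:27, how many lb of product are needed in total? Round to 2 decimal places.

Product per acre = 42.56 / 27% = 157.63 lb.
Total product = 157.63 × 51.8 = 8165.2148 lb.

8165.21 lb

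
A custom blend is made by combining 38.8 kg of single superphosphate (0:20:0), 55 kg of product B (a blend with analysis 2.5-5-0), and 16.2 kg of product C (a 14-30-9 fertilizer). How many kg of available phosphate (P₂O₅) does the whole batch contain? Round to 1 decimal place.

15.4 kg P₂O₅

P₂O₅ mass = 20%×38.8 + 5%×55 + 30%×16.2 = 15.37 kg.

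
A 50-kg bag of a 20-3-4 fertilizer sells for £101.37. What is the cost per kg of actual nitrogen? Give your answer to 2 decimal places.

N in bag = 50 × 20% = 10 kg.
Cost per kg N = £101.37 / 10 = £10.1370.

£10.14 per kg N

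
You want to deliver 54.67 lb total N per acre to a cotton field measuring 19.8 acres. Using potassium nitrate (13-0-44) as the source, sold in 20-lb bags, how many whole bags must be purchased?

Product per acre = 54.67 / 13% = 420.538 lb.
Total product = 420.538 × 19.8 = 8326.66 lb.
Bags = ⌈8326.66 / 20⌉ = 417.

417 bags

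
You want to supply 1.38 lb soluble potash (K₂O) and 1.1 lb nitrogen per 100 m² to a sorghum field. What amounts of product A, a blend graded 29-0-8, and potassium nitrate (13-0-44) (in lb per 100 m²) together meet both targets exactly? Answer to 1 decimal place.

Per-100 m² balance (a = product A, b = potassium nitrate):
K₂O: 0.08·a + 0.44·b = 1.38
N: 0.29·a + 0.13·b = 1.1
Eliminate a: (row1) − 0.08/0.29·(row2) → 0.404138·b = 1.07655, so b = 2.66382.
Back-substitute: a = (1.38 − 0.44·2.66382) / 0.08 = 2.59898.

2.6 lb product A, 2.7 lb potassium nitrate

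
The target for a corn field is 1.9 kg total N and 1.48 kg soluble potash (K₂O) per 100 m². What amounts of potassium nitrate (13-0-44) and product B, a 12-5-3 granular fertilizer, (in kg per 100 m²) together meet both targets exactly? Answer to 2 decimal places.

With a, b = kg per 100 m² of potassium nitrate and product B:
N: 0.13·a + 0.12·b = 1.9
K₂O: 0.44·a + 0.03·b = 1.48
Eliminate b: (row1) − 0.12/0.03·(row2) → -1.63·a = -4.02, so a = 2.46626.
Then b = (1.48 − 0.44·2.46626) / 0.03 = 13.1616.

2.47 kg potassium nitrate, 13.16 kg product B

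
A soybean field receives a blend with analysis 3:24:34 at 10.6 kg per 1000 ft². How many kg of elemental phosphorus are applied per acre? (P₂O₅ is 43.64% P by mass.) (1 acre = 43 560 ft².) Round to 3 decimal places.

P₂O₅ per 1000 ft² = 10.6 × 24% = 2.544 kg.
Elemental P = 2.544 × 0.4364 = 1.1102 kg per 1000 ft².
Convert to per acre: 1.1102 × 43.56 = 48.3604 kg.

48.360 kg P per acre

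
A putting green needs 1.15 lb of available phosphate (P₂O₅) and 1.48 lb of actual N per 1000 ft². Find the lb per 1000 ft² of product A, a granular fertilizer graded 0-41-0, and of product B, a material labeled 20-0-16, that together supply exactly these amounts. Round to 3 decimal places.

2.805 lb product A, 7.400 lb product B

Let a = lb of product A, b = lb of product B (per 1000 ft²).
P₂O₅: 0.41·a + 0·b = 1.15
N: 0·a + 0.2·b = 1.48
Solving simultaneously: a = 2.80488, b = 7.4.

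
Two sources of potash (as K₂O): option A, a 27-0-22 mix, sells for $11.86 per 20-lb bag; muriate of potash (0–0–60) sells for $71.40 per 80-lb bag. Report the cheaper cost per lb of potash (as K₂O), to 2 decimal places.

option A: K₂O per bag = 20 × 22% = 4.4 lb; cost = 11.86 / 4.4 = $2.6955/lb K₂O.
muriate of potash: K₂O per bag = 80 × 60% = 48 lb; cost = 71.40 / 48 = $1.4875/lb K₂O.
muriate of potash is cheaper.

$1.49 per lb K₂O (muriate of potash)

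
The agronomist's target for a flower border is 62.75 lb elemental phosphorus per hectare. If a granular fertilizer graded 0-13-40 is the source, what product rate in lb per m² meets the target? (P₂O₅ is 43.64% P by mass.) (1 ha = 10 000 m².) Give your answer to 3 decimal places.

As P₂O₅: 62.75 / 0.4364 = 143.79 lb per hectare.
Product per hectare = 143.79 / 13% = 1106.08 lb.
Convert to per m²: 1106.08 × 0.0001 = 0.110608 lb.

0.111 lb of product per sq m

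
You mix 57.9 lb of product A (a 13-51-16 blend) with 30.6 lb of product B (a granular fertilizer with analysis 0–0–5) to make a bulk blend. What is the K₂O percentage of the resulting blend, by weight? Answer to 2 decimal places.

Total mass = 57.9 + 30.6 = 88.5 lb.
K₂O mass = 16%×57.9 + 5%×30.6 = 10.794 lb.
% K₂O = 10.794 / 88.5 = 12.1966%.

12.20% K₂O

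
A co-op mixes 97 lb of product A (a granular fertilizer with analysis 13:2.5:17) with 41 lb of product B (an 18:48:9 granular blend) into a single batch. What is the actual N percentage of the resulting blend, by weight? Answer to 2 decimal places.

14.49% N

Total mass = 97 + 41 = 138 lb.
N mass = 13%×97 + 18%×41 = 19.99 lb.
% N = 19.99 / 138 = 14.4855%.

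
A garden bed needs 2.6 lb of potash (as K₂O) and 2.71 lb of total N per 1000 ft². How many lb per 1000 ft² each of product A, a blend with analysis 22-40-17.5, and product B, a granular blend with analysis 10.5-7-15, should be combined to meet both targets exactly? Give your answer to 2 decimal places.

9.13 lb product A, 6.68 lb product B

Let a = lb of product A, b = lb of product B (per 1000 ft²).
K₂O: 0.175·a + 0.15·b = 2.6
N: 0.22·a + 0.105·b = 2.71
Solving simultaneously: a = 9.12821, b = 6.68376.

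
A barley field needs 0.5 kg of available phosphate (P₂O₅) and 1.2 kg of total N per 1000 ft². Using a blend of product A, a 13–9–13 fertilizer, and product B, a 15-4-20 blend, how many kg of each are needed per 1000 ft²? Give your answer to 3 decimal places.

Per-1000 ft² balance (a = product A, b = product B):
P₂O₅: 0.09·a + 0.04·b = 0.5
N: 0.13·a + 0.15·b = 1.2
Eliminate a: (row1) − 0.09/0.13·(row2) → -0.0638462·b = -0.330769, so b = 5.18072.
Back-substitute: a = (0.5 − 0.04·5.18072) / 0.09 = 3.25301.

3.253 kg product A, 5.181 kg product B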